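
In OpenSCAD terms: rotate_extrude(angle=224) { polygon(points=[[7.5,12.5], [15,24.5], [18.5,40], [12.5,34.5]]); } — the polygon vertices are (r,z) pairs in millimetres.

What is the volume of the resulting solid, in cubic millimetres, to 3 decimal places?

Profile (r,z), 4 vertices: (7.5,12.5) (15,24.5) (18.5,40) (12.5,34.5)
edge 0: (7.5,12.5)→(15,24.5)  cross = 7.5·24.5 − 15·12.5 = -3.7500; (r_i+r_j)·cross = 22.5·-3.7500 = -84.3750
edge 1: (15,24.5)→(18.5,40)  cross = 15·40 − 18.5·24.5 = 146.7500; (r_i+r_j)·cross = 33.5·146.7500 = 4916.1250
edge 2: (18.5,40)→(12.5,34.5)  cross = 18.5·34.5 − 12.5·40 = 138.2500; (r_i+r_j)·cross = 31·138.2500 = 4285.7500
edge 3: (12.5,34.5)→(7.5,12.5)  cross = 12.5·12.5 − 7.5·34.5 = -102.5000; (r_i+r_j)·cross = 20·-102.5000 = -2050.0000
Σcross = 178.7500 → A = |Σcross|/2 = 89.3750 mm²
Σ(r_i+r_j)·cross = 7067.5000 → first moment M = |Σ|/6 = 1177.9167
R_c = M/A = 1177.9167/89.3750 = 13.1795 mm
θ = 224° = 3.909538 rad
V = θ·R_c·A = 3.909538·13.1795·89.3750 = 4605.109 mm³

Volume = 4605.109 mm³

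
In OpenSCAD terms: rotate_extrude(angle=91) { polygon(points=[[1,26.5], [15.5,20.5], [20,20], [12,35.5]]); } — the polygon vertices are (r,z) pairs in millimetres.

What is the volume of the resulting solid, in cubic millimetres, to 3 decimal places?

Profile (r,z), 4 vertices: (1,26.5) (15.5,20.5) (20,20) (12,35.5)
edge 0: (1,26.5)→(15.5,20.5)  cross = 1·20.5 − 15.5·26.5 = -390.2500; (r_i+r_j)·cross = 16.5·-390.2500 = -6439.1250
edge 1: (15.5,20.5)→(20,20)  cross = 15.5·20 − 20·20.5 = -100.0000; (r_i+r_j)·cross = 35.5·-100.0000 = -3550.0000
edge 2: (20,20)→(12,35.5)  cross = 20·35.5 − 12·20 = 470.0000; (r_i+r_j)·cross = 32·470.0000 = 15040.0000
edge 3: (12,35.5)→(1,26.5)  cross = 12·26.5 − 1·35.5 = 282.5000; (r_i+r_j)·cross = 13·282.5000 = 3672.5000
Σcross = 262.2500 → A = |Σcross|/2 = 131.1250 mm²
Σ(r_i+r_j)·cross = 8723.3750 → first moment M = |Σ|/6 = 1453.8958
R_c = M/A = 1453.8958/131.1250 = 11.0879 mm
θ = 91° = 1.588250 rad
V = θ·R_c·A = 1.588250·11.0879·131.1250 = 2309.150 mm³

Volume = 2309.150 mm³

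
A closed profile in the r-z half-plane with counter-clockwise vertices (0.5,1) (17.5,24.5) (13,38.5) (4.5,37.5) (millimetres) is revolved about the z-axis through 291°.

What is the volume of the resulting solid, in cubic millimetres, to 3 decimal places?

Volume = 13686.599 mm³

Profile (r,z), 4 vertices: (0.5,1) (17.5,24.5) (13,38.5) (4.5,37.5)
edge 0: (0.5,1)→(17.5,24.5)  cross = 0.5·24.5 − 17.5·1 = -5.2500; (r_i+r_j)·cross = 18·-5.2500 = -94.5000
edge 1: (17.5,24.5)→(13,38.5)  cross = 17.5·38.5 − 13·24.5 = 355.2500; (r_i+r_j)·cross = 30.5·355.2500 = 10835.1250
edge 2: (13,38.5)→(4.5,37.5)  cross = 13·37.5 − 4.5·38.5 = 314.2500; (r_i+r_j)·cross = 17.5·314.2500 = 5499.3750
edge 3: (4.5,37.5)→(0.5,1)  cross = 4.5·1 − 0.5·37.5 = -14.2500; (r_i+r_j)·cross = 5·-14.2500 = -71.2500
Σcross = 650.0000 → A = |Σcross|/2 = 325.0000 mm²
Σ(r_i+r_j)·cross = 16168.7500 → first moment M = |Σ|/6 = 2694.7917
R_c = M/A = 2694.7917/325.0000 = 8.2917 mm
θ = 291° = 5.078908 rad
V = θ·R_c·A = 5.078908·8.2917·325.0000 = 13686.599 mm³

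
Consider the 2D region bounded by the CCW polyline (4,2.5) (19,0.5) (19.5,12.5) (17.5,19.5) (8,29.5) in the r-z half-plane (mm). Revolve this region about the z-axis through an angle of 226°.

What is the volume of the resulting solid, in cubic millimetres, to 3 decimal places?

Volume = 14270.834 mm³

Profile (r,z), 5 vertices: (4,2.5) (19,0.5) (19.5,12.5) (17.5,19.5) (8,29.5)
edge 0: (4,2.5)→(19,0.5)  cross = 4·0.5 − 19·2.5 = -45.5000; (r_i+r_j)·cross = 23·-45.5000 = -1046.5000
edge 1: (19,0.5)→(19.5,12.5)  cross = 19·12.5 − 19.5·0.5 = 227.7500; (r_i+r_j)·cross = 38.5·227.7500 = 8768.3750
edge 2: (19.5,12.5)→(17.5,19.5)  cross = 19.5·19.5 − 17.5·12.5 = 161.5000; (r_i+r_j)·cross = 37·161.5000 = 5975.5000
edge 3: (17.5,19.5)→(8,29.5)  cross = 17.5·29.5 − 8·19.5 = 360.2500; (r_i+r_j)·cross = 25.5·360.2500 = 9186.3750
edge 4: (8,29.5)→(4,2.5)  cross = 8·2.5 − 4·29.5 = -98.0000; (r_i+r_j)·cross = 12·-98.0000 = -1176.0000
Σcross = 606.0000 → A = |Σcross|/2 = 303.0000 mm²
Σ(r_i+r_j)·cross = 21707.7500 → first moment M = |Σ|/6 = 3617.9583
R_c = M/A = 3617.9583/303.0000 = 11.9405 mm
θ = 226° = 3.944444 rad
V = θ·R_c·A = 3.944444·11.9405·303.0000 = 14270.834 mm³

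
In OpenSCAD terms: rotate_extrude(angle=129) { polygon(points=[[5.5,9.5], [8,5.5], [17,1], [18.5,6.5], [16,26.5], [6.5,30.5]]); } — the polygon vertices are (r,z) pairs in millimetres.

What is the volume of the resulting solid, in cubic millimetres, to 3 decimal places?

Volume = 7380.663 mm³

Profile (r,z), 6 vertices: (5.5,9.5) (8,5.5) (17,1) (18.5,6.5) (16,26.5) (6.5,30.5)
edge 0: (5.5,9.5)→(8,5.5)  cross = 5.5·5.5 − 8·9.5 = -45.7500; (r_i+r_j)·cross = 13.5·-45.7500 = -617.6250
edge 1: (8,5.5)→(17,1)  cross = 8·1 − 17·5.5 = -85.5000; (r_i+r_j)·cross = 25·-85.5000 = -2137.5000
edge 2: (17,1)→(18.5,6.5)  cross = 17·6.5 − 18.5·1 = 92.0000; (r_i+r_j)·cross = 35.5·92.0000 = 3266.0000
edge 3: (18.5,6.5)→(16,26.5)  cross = 18.5·26.5 − 16·6.5 = 386.2500; (r_i+r_j)·cross = 34.5·386.2500 = 13325.6250
edge 4: (16,26.5)→(6.5,30.5)  cross = 16·30.5 − 6.5·26.5 = 315.7500; (r_i+r_j)·cross = 22.5·315.7500 = 7104.3750
edge 5: (6.5,30.5)→(5.5,9.5)  cross = 6.5·9.5 − 5.5·30.5 = -106.0000; (r_i+r_j)·cross = 12·-106.0000 = -1272.0000
Σcross = 556.7500 → A = |Σcross|/2 = 278.3750 mm²
Σ(r_i+r_j)·cross = 19668.8750 → first moment M = |Σ|/6 = 3278.1458
R_c = M/A = 3278.1458/278.3750 = 11.7760 mm
θ = 129° = 2.251475 rad
V = θ·R_c·A = 2.251475·11.7760·278.3750 = 7380.663 mm³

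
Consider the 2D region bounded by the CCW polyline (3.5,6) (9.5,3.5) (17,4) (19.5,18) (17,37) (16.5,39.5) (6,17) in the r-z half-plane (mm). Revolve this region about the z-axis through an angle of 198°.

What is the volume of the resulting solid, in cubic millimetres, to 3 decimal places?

Volume = 14476.865 mm³

Profile (r,z), 7 vertices: (3.5,6) (9.5,3.5) (17,4) (19.5,18) (17,37) (16.5,39.5) (6,17)
edge 0: (3.5,6)→(9.5,3.5)  cross = 3.5·3.5 − 9.5·6 = -44.7500; (r_i+r_j)·cross = 13·-44.7500 = -581.7500
edge 1: (9.5,3.5)→(17,4)  cross = 9.5·4 − 17·3.5 = -21.5000; (r_i+r_j)·cross = 26.5·-21.5000 = -569.7500
edge 2: (17,4)→(19.5,18)  cross = 17·18 − 19.5·4 = 228.0000; (r_i+r_j)·cross = 36.5·228.0000 = 8322.0000
edge 3: (19.5,18)→(17,37)  cross = 19.5·37 − 17·18 = 415.5000; (r_i+r_j)·cross = 36.5·415.5000 = 15165.7500
edge 4: (17,37)→(16.5,39.5)  cross = 17·39.5 − 16.5·37 = 61.0000; (r_i+r_j)·cross = 33.5·61.0000 = 2043.5000
edge 5: (16.5,39.5)→(6,17)  cross = 16.5·17 − 6·39.5 = 43.5000; (r_i+r_j)·cross = 22.5·43.5000 = 978.7500
edge 6: (6,17)→(3.5,6)  cross = 6·6 − 3.5·17 = -23.5000; (r_i+r_j)·cross = 9.5·-23.5000 = -223.2500
Σcross = 658.2500 → A = |Σcross|/2 = 329.1250 mm²
Σ(r_i+r_j)·cross = 25135.2500 → first moment M = |Σ|/6 = 4189.2083
R_c = M/A = 4189.2083/329.1250 = 12.7283 mm
θ = 198° = 3.455752 rad
V = θ·R_c·A = 3.455752·12.7283·329.1250 = 14476.865 mm³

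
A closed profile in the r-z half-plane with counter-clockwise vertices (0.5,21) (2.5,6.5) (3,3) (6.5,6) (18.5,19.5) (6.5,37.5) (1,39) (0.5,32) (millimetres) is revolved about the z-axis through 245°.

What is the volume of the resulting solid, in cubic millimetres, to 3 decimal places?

Profile (r,z), 8 vertices: (0.5,21) (2.5,6.5) (3,3) (6.5,6) (18.5,19.5) (6.5,37.5) (1,39) (0.5,32)
edge 0: (0.5,21)→(2.5,6.5)  cross = 0.5·6.5 − 2.5·21 = -49.2500; (r_i+r_j)·cross = 3·-49.2500 = -147.7500
edge 1: (2.5,6.5)→(3,3)  cross = 2.5·3 − 3·6.5 = -12.0000; (r_i+r_j)·cross = 5.5·-12.0000 = -66.0000
edge 2: (3,3)→(6.5,6)  cross = 3·6 − 6.5·3 = -1.5000; (r_i+r_j)·cross = 9.5·-1.5000 = -14.2500
edge 3: (6.5,6)→(18.5,19.5)  cross = 6.5·19.5 − 18.5·6 = 15.7500; (r_i+r_j)·cross = 25·15.7500 = 393.7500
edge 4: (18.5,19.5)→(6.5,37.5)  cross = 18.5·37.5 − 6.5·19.5 = 567.0000; (r_i+r_j)·cross = 25·567.0000 = 14175.0000
edge 5: (6.5,37.5)→(1,39)  cross = 6.5·39 − 1·37.5 = 216.0000; (r_i+r_j)·cross = 7.5·216.0000 = 1620.0000
edge 6: (1,39)→(0.5,32)  cross = 1·32 − 0.5·39 = 12.5000; (r_i+r_j)·cross = 1.5·12.5000 = 18.7500
edge 7: (0.5,32)→(0.5,21)  cross = 0.5·21 − 0.5·32 = -5.5000; (r_i+r_j)·cross = 1·-5.5000 = -5.5000
Σcross = 743.0000 → A = |Σcross|/2 = 371.5000 mm²
Σ(r_i+r_j)·cross = 15974.0000 → first moment M = |Σ|/6 = 2662.3333
R_c = M/A = 2662.3333/371.5000 = 7.1664 mm
θ = 245° = 4.276057 rad
V = θ·R_c·A = 4.276057·7.1664·371.5000 = 11384.288 mm³

Volume = 11384.288 mm³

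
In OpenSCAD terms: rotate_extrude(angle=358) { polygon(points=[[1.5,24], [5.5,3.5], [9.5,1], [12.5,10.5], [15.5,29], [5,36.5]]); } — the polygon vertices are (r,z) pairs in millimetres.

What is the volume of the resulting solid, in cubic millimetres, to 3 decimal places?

Profile (r,z), 6 vertices: (1.5,24) (5.5,3.5) (9.5,1) (12.5,10.5) (15.5,29) (5,36.5)
edge 0: (1.5,24)→(5.5,3.5)  cross = 1.5·3.5 − 5.5·24 = -126.7500; (r_i+r_j)·cross = 7·-126.7500 = -887.2500
edge 1: (5.5,3.5)→(9.5,1)  cross = 5.5·1 − 9.5·3.5 = -27.7500; (r_i+r_j)·cross = 15·-27.7500 = -416.2500
edge 2: (9.5,1)→(12.5,10.5)  cross = 9.5·10.5 − 12.5·1 = 87.2500; (r_i+r_j)·cross = 22·87.2500 = 1919.5000
edge 3: (12.5,10.5)→(15.5,29)  cross = 12.5·29 − 15.5·10.5 = 199.7500; (r_i+r_j)·cross = 28·199.7500 = 5593.0000
edge 4: (15.5,29)→(5,36.5)  cross = 15.5·36.5 − 5·29 = 420.7500; (r_i+r_j)·cross = 20.5·420.7500 = 8625.3750
edge 5: (5,36.5)→(1.5,24)  cross = 5·24 − 1.5·36.5 = 65.2500; (r_i+r_j)·cross = 6.5·65.2500 = 424.1250
Σcross = 618.5000 → A = |Σcross|/2 = 309.2500 mm²
Σ(r_i+r_j)·cross = 15258.5000 → first moment M = |Σ|/6 = 2543.0833
R_c = M/A = 2543.0833/309.2500 = 8.2234 mm
θ = 358° = 6.248279 rad
V = θ·R_c·A = 6.248279·8.2234·309.2500 = 15889.893 mm³

Volume = 15889.893 mm³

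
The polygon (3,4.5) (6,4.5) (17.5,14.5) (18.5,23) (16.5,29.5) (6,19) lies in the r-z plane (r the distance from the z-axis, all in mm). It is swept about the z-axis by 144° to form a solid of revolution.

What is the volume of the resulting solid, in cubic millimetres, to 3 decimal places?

Profile (r,z), 6 vertices: (3,4.5) (6,4.5) (17.5,14.5) (18.5,23) (16.5,29.5) (6,19)
edge 0: (3,4.5)→(6,4.5)  cross = 3·4.5 − 6·4.5 = -13.5000; (r_i+r_j)·cross = 9·-13.5000 = -121.5000
edge 1: (6,4.5)→(17.5,14.5)  cross = 6·14.5 − 17.5·4.5 = 8.2500; (r_i+r_j)·cross = 23.5·8.2500 = 193.8750
edge 2: (17.5,14.5)→(18.5,23)  cross = 17.5·23 − 18.5·14.5 = 134.2500; (r_i+r_j)·cross = 36·134.2500 = 4833.0000
edge 3: (18.5,23)→(16.5,29.5)  cross = 18.5·29.5 − 16.5·23 = 166.2500; (r_i+r_j)·cross = 35·166.2500 = 5818.7500
edge 4: (16.5,29.5)→(6,19)  cross = 16.5·19 − 6·29.5 = 136.5000; (r_i+r_j)·cross = 22.5·136.5000 = 3071.2500
edge 5: (6,19)→(3,4.5)  cross = 6·4.5 − 3·19 = -30.0000; (r_i+r_j)·cross = 9·-30.0000 = -270.0000
Σcross = 401.7500 → A = |Σcross|/2 = 200.8750 mm²
Σ(r_i+r_j)·cross = 13525.3750 → first moment M = |Σ|/6 = 2254.2292
R_c = M/A = 2254.2292/200.8750 = 11.2220 mm
θ = 144° = 2.513274 rad
V = θ·R_c·A = 2.513274·11.2220·200.8750 = 5665.496 mm³

Volume = 5665.496 mm³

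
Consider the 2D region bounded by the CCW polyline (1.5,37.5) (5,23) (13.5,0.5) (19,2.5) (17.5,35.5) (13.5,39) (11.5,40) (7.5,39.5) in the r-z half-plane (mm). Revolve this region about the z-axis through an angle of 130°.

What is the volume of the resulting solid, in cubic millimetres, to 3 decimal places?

Volume = 11584.768 mm³

Profile (r,z), 8 vertices: (1.5,37.5) (5,23) (13.5,0.5) (19,2.5) (17.5,35.5) (13.5,39) (11.5,40) (7.5,39.5)
edge 0: (1.5,37.5)→(5,23)  cross = 1.5·23 − 5·37.5 = -153.0000; (r_i+r_j)·cross = 6.5·-153.0000 = -994.5000
edge 1: (5,23)→(13.5,0.5)  cross = 5·0.5 − 13.5·23 = -308.0000; (r_i+r_j)·cross = 18.5·-308.0000 = -5698.0000
edge 2: (13.5,0.5)→(19,2.5)  cross = 13.5·2.5 − 19·0.5 = 24.2500; (r_i+r_j)·cross = 32.5·24.2500 = 788.1250
edge 3: (19,2.5)→(17.5,35.5)  cross = 19·35.5 − 17.5·2.5 = 630.7500; (r_i+r_j)·cross = 36.5·630.7500 = 23022.3750
edge 4: (17.5,35.5)→(13.5,39)  cross = 17.5·39 − 13.5·35.5 = 203.2500; (r_i+r_j)·cross = 31·203.2500 = 6300.7500
edge 5: (13.5,39)→(11.5,40)  cross = 13.5·40 − 11.5·39 = 91.5000; (r_i+r_j)·cross = 25·91.5000 = 2287.5000
edge 6: (11.5,40)→(7.5,39.5)  cross = 11.5·39.5 − 7.5·40 = 154.2500; (r_i+r_j)·cross = 19·154.2500 = 2930.7500
edge 7: (7.5,39.5)→(1.5,37.5)  cross = 7.5·37.5 − 1.5·39.5 = 222.0000; (r_i+r_j)·cross = 9·222.0000 = 1998.0000
Σcross = 865.0000 → A = |Σcross|/2 = 432.5000 mm²
Σ(r_i+r_j)·cross = 30635.0000 → first moment M = |Σ|/6 = 5105.8333
R_c = M/A = 5105.8333/432.5000 = 11.8054 mm
θ = 130° = 2.268928 rad
V = θ·R_c·A = 2.268928·11.8054·432.5000 = 11584.768 mm³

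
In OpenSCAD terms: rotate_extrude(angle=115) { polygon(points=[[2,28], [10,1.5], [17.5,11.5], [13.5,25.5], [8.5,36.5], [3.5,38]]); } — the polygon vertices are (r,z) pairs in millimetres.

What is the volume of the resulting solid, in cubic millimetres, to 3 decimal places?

Volume = 5577.685 mm³

Profile (r,z), 6 vertices: (2,28) (10,1.5) (17.5,11.5) (13.5,25.5) (8.5,36.5) (3.5,38)
edge 0: (2,28)→(10,1.5)  cross = 2·1.5 − 10·28 = -277.0000; (r_i+r_j)·cross = 12·-277.0000 = -3324.0000
edge 1: (10,1.5)→(17.5,11.5)  cross = 10·11.5 − 17.5·1.5 = 88.7500; (r_i+r_j)·cross = 27.5·88.7500 = 2440.6250
edge 2: (17.5,11.5)→(13.5,25.5)  cross = 17.5·25.5 − 13.5·11.5 = 291.0000; (r_i+r_j)·cross = 31·291.0000 = 9021.0000
edge 3: (13.5,25.5)→(8.5,36.5)  cross = 13.5·36.5 − 8.5·25.5 = 276.0000; (r_i+r_j)·cross = 22·276.0000 = 6072.0000
edge 4: (8.5,36.5)→(3.5,38)  cross = 8.5·38 − 3.5·36.5 = 195.2500; (r_i+r_j)·cross = 12·195.2500 = 2343.0000
edge 5: (3.5,38)→(2,28)  cross = 3.5·28 − 2·38 = 22.0000; (r_i+r_j)·cross = 5.5·22.0000 = 121.0000
Σcross = 596.0000 → A = |Σcross|/2 = 298.0000 mm²
Σ(r_i+r_j)·cross = 16673.6250 → first moment M = |Σ|/6 = 2778.9375
R_c = M/A = 2778.9375/298.0000 = 9.3253 mm
θ = 115° = 2.007129 rad
V = θ·R_c·A = 2.007129·9.3253·298.0000 = 5577.685 mm³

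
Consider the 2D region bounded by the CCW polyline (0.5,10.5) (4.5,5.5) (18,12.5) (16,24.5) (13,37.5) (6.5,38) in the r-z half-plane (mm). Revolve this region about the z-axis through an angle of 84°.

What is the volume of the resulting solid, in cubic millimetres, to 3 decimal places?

Volume = 4984.111 mm³

Profile (r,z), 6 vertices: (0.5,10.5) (4.5,5.5) (18,12.5) (16,24.5) (13,37.5) (6.5,38)
edge 0: (0.5,10.5)→(4.5,5.5)  cross = 0.5·5.5 − 4.5·10.5 = -44.5000; (r_i+r_j)·cross = 5·-44.5000 = -222.5000
edge 1: (4.5,5.5)→(18,12.5)  cross = 4.5·12.5 − 18·5.5 = -42.7500; (r_i+r_j)·cross = 22.5·-42.7500 = -961.8750
edge 2: (18,12.5)→(16,24.5)  cross = 18·24.5 − 16·12.5 = 241.0000; (r_i+r_j)·cross = 34·241.0000 = 8194.0000
edge 3: (16,24.5)→(13,37.5)  cross = 16·37.5 − 13·24.5 = 281.5000; (r_i+r_j)·cross = 29·281.5000 = 8163.5000
edge 4: (13,37.5)→(6.5,38)  cross = 13·38 − 6.5·37.5 = 250.2500; (r_i+r_j)·cross = 19.5·250.2500 = 4879.8750
edge 5: (6.5,38)→(0.5,10.5)  cross = 6.5·10.5 − 0.5·38 = 49.2500; (r_i+r_j)·cross = 7·49.2500 = 344.7500
Σcross = 734.7500 → A = |Σcross|/2 = 367.3750 mm²
Σ(r_i+r_j)·cross = 20397.7500 → first moment M = |Σ|/6 = 3399.6250
R_c = M/A = 3399.6250/367.3750 = 9.2538 mm
θ = 84° = 1.466077 rad
V = θ·R_c·A = 1.466077·9.2538·367.3750 = 4984.111 mm³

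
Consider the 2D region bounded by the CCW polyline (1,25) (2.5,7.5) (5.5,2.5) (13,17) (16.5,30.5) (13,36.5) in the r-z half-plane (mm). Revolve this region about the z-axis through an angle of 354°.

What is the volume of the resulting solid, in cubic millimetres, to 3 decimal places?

Volume = 14608.596 mm³

Profile (r,z), 6 vertices: (1,25) (2.5,7.5) (5.5,2.5) (13,17) (16.5,30.5) (13,36.5)
edge 0: (1,25)→(2.5,7.5)  cross = 1·7.5 − 2.5·25 = -55.0000; (r_i+r_j)·cross = 3.5·-55.0000 = -192.5000
edge 1: (2.5,7.5)→(5.5,2.5)  cross = 2.5·2.5 − 5.5·7.5 = -35.0000; (r_i+r_j)·cross = 8·-35.0000 = -280.0000
edge 2: (5.5,2.5)→(13,17)  cross = 5.5·17 − 13·2.5 = 61.0000; (r_i+r_j)·cross = 18.5·61.0000 = 1128.5000
edge 3: (13,17)→(16.5,30.5)  cross = 13·30.5 − 16.5·17 = 116.0000; (r_i+r_j)·cross = 29.5·116.0000 = 3422.0000
edge 4: (16.5,30.5)→(13,36.5)  cross = 16.5·36.5 − 13·30.5 = 205.7500; (r_i+r_j)·cross = 29.5·205.7500 = 6069.6250
edge 5: (13,36.5)→(1,25)  cross = 13·25 − 1·36.5 = 288.5000; (r_i+r_j)·cross = 14·288.5000 = 4039.0000
Σcross = 581.2500 → A = |Σcross|/2 = 290.6250 mm²
Σ(r_i+r_j)·cross = 14186.6250 → first moment M = |Σ|/6 = 2364.4375
R_c = M/A = 2364.4375/290.6250 = 8.1357 mm
θ = 354° = 6.178466 rad
V = θ·R_c·A = 6.178466·8.1357·290.6250 = 14608.596 mm³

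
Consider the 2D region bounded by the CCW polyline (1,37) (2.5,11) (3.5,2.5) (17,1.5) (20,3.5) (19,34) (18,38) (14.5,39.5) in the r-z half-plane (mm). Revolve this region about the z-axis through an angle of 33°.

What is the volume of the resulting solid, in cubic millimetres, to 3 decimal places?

Volume = 3911.635 mm³

Profile (r,z), 8 vertices: (1,37) (2.5,11) (3.5,2.5) (17,1.5) (20,3.5) (19,34) (18,38) (14.5,39.5)
edge 0: (1,37)→(2.5,11)  cross = 1·11 − 2.5·37 = -81.5000; (r_i+r_j)·cross = 3.5·-81.5000 = -285.2500
edge 1: (2.5,11)→(3.5,2.5)  cross = 2.5·2.5 − 3.5·11 = -32.2500; (r_i+r_j)·cross = 6·-32.2500 = -193.5000
edge 2: (3.5,2.5)→(17,1.5)  cross = 3.5·1.5 − 17·2.5 = -37.2500; (r_i+r_j)·cross = 20.5·-37.2500 = -763.6250
edge 3: (17,1.5)→(20,3.5)  cross = 17·3.5 − 20·1.5 = 29.5000; (r_i+r_j)·cross = 37·29.5000 = 1091.5000
edge 4: (20,3.5)→(19,34)  cross = 20·34 − 19·3.5 = 613.5000; (r_i+r_j)·cross = 39·613.5000 = 23926.5000
edge 5: (19,34)→(18,38)  cross = 19·38 − 18·34 = 110.0000; (r_i+r_j)·cross = 37·110.0000 = 4070.0000
edge 6: (18,38)→(14.5,39.5)  cross = 18·39.5 − 14.5·38 = 160.0000; (r_i+r_j)·cross = 32.5·160.0000 = 5200.0000
edge 7: (14.5,39.5)→(1,37)  cross = 14.5·37 − 1·39.5 = 497.0000; (r_i+r_j)·cross = 15.5·497.0000 = 7703.5000
Σcross = 1259.0000 → A = |Σcross|/2 = 629.5000 mm²
Σ(r_i+r_j)·cross = 40749.1250 → first moment M = |Σ|/6 = 6791.5208
R_c = M/A = 6791.5208/629.5000 = 10.7888 mm
θ = 33° = 0.575959 rad
V = θ·R_c·A = 0.575959·10.7888·629.5000 = 3911.635 mm³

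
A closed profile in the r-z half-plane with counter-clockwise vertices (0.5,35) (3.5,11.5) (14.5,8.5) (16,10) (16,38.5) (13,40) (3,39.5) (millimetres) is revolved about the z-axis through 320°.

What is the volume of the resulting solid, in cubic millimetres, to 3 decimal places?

Volume = 21012.252 mm³

Profile (r,z), 7 vertices: (0.5,35) (3.5,11.5) (14.5,8.5) (16,10) (16,38.5) (13,40) (3,39.5)
edge 0: (0.5,35)→(3.5,11.5)  cross = 0.5·11.5 − 3.5·35 = -116.7500; (r_i+r_j)·cross = 4·-116.7500 = -467.0000
edge 1: (3.5,11.5)→(14.5,8.5)  cross = 3.5·8.5 − 14.5·11.5 = -137.0000; (r_i+r_j)·cross = 18·-137.0000 = -2466.0000
edge 2: (14.5,8.5)→(16,10)  cross = 14.5·10 − 16·8.5 = 9.0000; (r_i+r_j)·cross = 30.5·9.0000 = 274.5000
edge 3: (16,10)→(16,38.5)  cross = 16·38.5 − 16·10 = 456.0000; (r_i+r_j)·cross = 32·456.0000 = 14592.0000
edge 4: (16,38.5)→(13,40)  cross = 16·40 − 13·38.5 = 139.5000; (r_i+r_j)·cross = 29·139.5000 = 4045.5000
edge 5: (13,40)→(3,39.5)  cross = 13·39.5 − 3·40 = 393.5000; (r_i+r_j)·cross = 16·393.5000 = 6296.0000
edge 6: (3,39.5)→(0.5,35)  cross = 3·35 − 0.5·39.5 = 85.2500; (r_i+r_j)·cross = 3.5·85.2500 = 298.3750
Σcross = 829.5000 → A = |Σcross|/2 = 414.7500 mm²
Σ(r_i+r_j)·cross = 22573.3750 → first moment M = |Σ|/6 = 3762.2292
R_c = M/A = 3762.2292/414.7500 = 9.0711 mm
θ = 320° = 5.585054 rad
V = θ·R_c·A = 5.585054·9.0711·414.7500 = 21012.252 mm³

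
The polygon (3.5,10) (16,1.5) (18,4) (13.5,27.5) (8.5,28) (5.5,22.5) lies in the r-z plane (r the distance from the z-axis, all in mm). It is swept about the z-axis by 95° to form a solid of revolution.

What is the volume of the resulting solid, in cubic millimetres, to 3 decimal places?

Volume = 4314.590 mm³

Profile (r,z), 6 vertices: (3.5,10) (16,1.5) (18,4) (13.5,27.5) (8.5,28) (5.5,22.5)
edge 0: (3.5,10)→(16,1.5)  cross = 3.5·1.5 − 16·10 = -154.7500; (r_i+r_j)·cross = 19.5·-154.7500 = -3017.6250
edge 1: (16,1.5)→(18,4)  cross = 16·4 − 18·1.5 = 37.0000; (r_i+r_j)·cross = 34·37.0000 = 1258.0000
edge 2: (18,4)→(13.5,27.5)  cross = 18·27.5 − 13.5·4 = 441.0000; (r_i+r_j)·cross = 31.5·441.0000 = 13891.5000
edge 3: (13.5,27.5)→(8.5,28)  cross = 13.5·28 − 8.5·27.5 = 144.2500; (r_i+r_j)·cross = 22·144.2500 = 3173.5000
edge 4: (8.5,28)→(5.5,22.5)  cross = 8.5·22.5 − 5.5·28 = 37.2500; (r_i+r_j)·cross = 14·37.2500 = 521.5000
edge 5: (5.5,22.5)→(3.5,10)  cross = 5.5·10 − 3.5·22.5 = -23.7500; (r_i+r_j)·cross = 9·-23.7500 = -213.7500
Σcross = 481.0000 → A = |Σcross|/2 = 240.5000 mm²
Σ(r_i+r_j)·cross = 15613.1250 → first moment M = |Σ|/6 = 2602.1875
R_c = M/A = 2602.1875/240.5000 = 10.8199 mm
θ = 95° = 1.658063 rad
V = θ·R_c·A = 1.658063·10.8199·240.5000 = 4314.590 mm³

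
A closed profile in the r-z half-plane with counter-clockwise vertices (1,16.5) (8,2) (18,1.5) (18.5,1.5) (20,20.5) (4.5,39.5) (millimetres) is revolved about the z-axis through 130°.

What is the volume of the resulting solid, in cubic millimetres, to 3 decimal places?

Volume = 10932.735 mm³

Profile (r,z), 6 vertices: (1,16.5) (8,2) (18,1.5) (18.5,1.5) (20,20.5) (4.5,39.5)
edge 0: (1,16.5)→(8,2)  cross = 1·2 − 8·16.5 = -130.0000; (r_i+r_j)·cross = 9·-130.0000 = -1170.0000
edge 1: (8,2)→(18,1.5)  cross = 8·1.5 − 18·2 = -24.0000; (r_i+r_j)·cross = 26·-24.0000 = -624.0000
edge 2: (18,1.5)→(18.5,1.5)  cross = 18·1.5 − 18.5·1.5 = -0.7500; (r_i+r_j)·cross = 36.5·-0.7500 = -27.3750
edge 3: (18.5,1.5)→(20,20.5)  cross = 18.5·20.5 − 20·1.5 = 349.2500; (r_i+r_j)·cross = 38.5·349.2500 = 13446.1250
edge 4: (20,20.5)→(4.5,39.5)  cross = 20·39.5 − 4.5·20.5 = 697.7500; (r_i+r_j)·cross = 24.5·697.7500 = 17094.8750
edge 5: (4.5,39.5)→(1,16.5)  cross = 4.5·16.5 − 1·39.5 = 34.7500; (r_i+r_j)·cross = 5.5·34.7500 = 191.1250
Σcross = 927.0000 → A = |Σcross|/2 = 463.5000 mm²
Σ(r_i+r_j)·cross = 28910.7500 → first moment M = |Σ|/6 = 4818.4583
R_c = M/A = 4818.4583/463.5000 = 10.3958 mm
θ = 130° = 2.268928 rad
V = θ·R_c·A = 2.268928·10.3958·463.5000 = 10932.735 mm³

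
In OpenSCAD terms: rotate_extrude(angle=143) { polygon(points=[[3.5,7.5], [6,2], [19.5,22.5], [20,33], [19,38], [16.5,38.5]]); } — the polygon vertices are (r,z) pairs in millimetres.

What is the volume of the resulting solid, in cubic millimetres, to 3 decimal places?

Profile (r,z), 6 vertices: (3.5,7.5) (6,2) (19.5,22.5) (20,33) (19,38) (16.5,38.5)
edge 0: (3.5,7.5)→(6,2)  cross = 3.5·2 − 6·7.5 = -38.0000; (r_i+r_j)·cross = 9.5·-38.0000 = -361.0000
edge 1: (6,2)→(19.5,22.5)  cross = 6·22.5 − 19.5·2 = 96.0000; (r_i+r_j)·cross = 25.5·96.0000 = 2448.0000
edge 2: (19.5,22.5)→(20,33)  cross = 19.5·33 − 20·22.5 = 193.5000; (r_i+r_j)·cross = 39.5·193.5000 = 7643.2500
edge 3: (20,33)→(19,38)  cross = 20·38 − 19·33 = 133.0000; (r_i+r_j)·cross = 39·133.0000 = 5187.0000
edge 4: (19,38)→(16.5,38.5)  cross = 19·38.5 − 16.5·38 = 104.5000; (r_i+r_j)·cross = 35.5·104.5000 = 3709.7500
edge 5: (16.5,38.5)→(3.5,7.5)  cross = 16.5·7.5 − 3.5·38.5 = -11.0000; (r_i+r_j)·cross = 20·-11.0000 = -220.0000
Σcross = 478.0000 → A = |Σcross|/2 = 239.0000 mm²
Σ(r_i+r_j)·cross = 18407.0000 → first moment M = |Σ|/6 = 3067.8333
R_c = M/A = 3067.8333/239.0000 = 12.8361 mm
θ = 143° = 2.495821 rad
V = θ·R_c·A = 2.495821·12.8361·239.0000 = 7656.762 mm³

Volume = 7656.762 mm³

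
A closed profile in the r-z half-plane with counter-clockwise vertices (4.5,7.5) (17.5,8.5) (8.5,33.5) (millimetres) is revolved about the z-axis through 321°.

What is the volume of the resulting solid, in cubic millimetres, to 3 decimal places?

Profile (r,z), 3 vertices: (4.5,7.5) (17.5,8.5) (8.5,33.5)
edge 0: (4.5,7.5)→(17.5,8.5)  cross = 4.5·8.5 − 17.5·7.5 = -93.0000; (r_i+r_j)·cross = 22·-93.0000 = -2046.0000
edge 1: (17.5,8.5)→(8.5,33.5)  cross = 17.5·33.5 − 8.5·8.5 = 514.0000; (r_i+r_j)·cross = 26·514.0000 = 13364.0000
edge 2: (8.5,33.5)→(4.5,7.5)  cross = 8.5·7.5 − 4.5·33.5 = -87.0000; (r_i+r_j)·cross = 13·-87.0000 = -1131.0000
Σcross = 334.0000 → A = |Σcross|/2 = 167.0000 mm²
Σ(r_i+r_j)·cross = 10187.0000 → first moment M = |Σ|/6 = 1697.8333
R_c = M/A = 1697.8333/167.0000 = 10.1667 mm
θ = 321° = 5.602507 rad
V = θ·R_c·A = 5.602507·10.1667·167.0000 = 9512.123 mm³

Volume = 9512.123 mm³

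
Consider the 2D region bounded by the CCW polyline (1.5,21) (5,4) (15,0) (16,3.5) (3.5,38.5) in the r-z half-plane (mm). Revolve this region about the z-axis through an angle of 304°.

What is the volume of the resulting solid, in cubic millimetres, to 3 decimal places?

Profile (r,z), 5 vertices: (1.5,21) (5,4) (15,0) (16,3.5) (3.5,38.5)
edge 0: (1.5,21)→(5,4)  cross = 1.5·4 − 5·21 = -99.0000; (r_i+r_j)·cross = 6.5·-99.0000 = -643.5000
edge 1: (5,4)→(15,0)  cross = 5·0 − 15·4 = -60.0000; (r_i+r_j)·cross = 20·-60.0000 = -1200.0000
edge 2: (15,0)→(16,3.5)  cross = 15·3.5 − 16·0 = 52.5000; (r_i+r_j)·cross = 31·52.5000 = 1627.5000
edge 3: (16,3.5)→(3.5,38.5)  cross = 16·38.5 − 3.5·3.5 = 603.7500; (r_i+r_j)·cross = 19.5·603.7500 = 11773.1250
edge 4: (3.5,38.5)→(1.5,21)  cross = 3.5·21 − 1.5·38.5 = 15.7500; (r_i+r_j)·cross = 5·15.7500 = 78.7500
Σcross = 513.0000 → A = |Σcross|/2 = 256.5000 mm²
Σ(r_i+r_j)·cross = 11635.8750 → first moment M = |Σ|/6 = 1939.3125
R_c = M/A = 1939.3125/256.5000 = 7.5607 mm
θ = 304° = 5.305801 rad
V = θ·R_c·A = 5.305801·7.5607·256.5000 = 10289.606 mm³

Volume = 10289.606 mm³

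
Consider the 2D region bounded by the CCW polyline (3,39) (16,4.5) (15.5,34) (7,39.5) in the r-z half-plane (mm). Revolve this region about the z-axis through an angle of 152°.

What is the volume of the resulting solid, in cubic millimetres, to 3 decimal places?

Profile (r,z), 4 vertices: (3,39) (16,4.5) (15.5,34) (7,39.5)
edge 0: (3,39)→(16,4.5)  cross = 3·4.5 − 16·39 = -610.5000; (r_i+r_j)·cross = 19·-610.5000 = -11599.5000
edge 1: (16,4.5)→(15.5,34)  cross = 16·34 − 15.5·4.5 = 474.2500; (r_i+r_j)·cross = 31.5·474.2500 = 14938.8750
edge 2: (15.5,34)→(7,39.5)  cross = 15.5·39.5 − 7·34 = 374.2500; (r_i+r_j)·cross = 22.5·374.2500 = 8420.6250
edge 3: (7,39.5)→(3,39)  cross = 7·39 − 3·39.5 = 154.5000; (r_i+r_j)·cross = 10·154.5000 = 1545.0000
Σcross = 392.5000 → A = |Σcross|/2 = 196.2500 mm²
Σ(r_i+r_j)·cross = 13305.0000 → first moment M = |Σ|/6 = 2217.5000
R_c = M/A = 2217.5000/196.2500 = 11.2994 mm
θ = 152° = 2.652900 rad
V = θ·R_c·A = 2.652900·11.2994·196.2500 = 5882.807 mm³

Volume = 5882.807 mm³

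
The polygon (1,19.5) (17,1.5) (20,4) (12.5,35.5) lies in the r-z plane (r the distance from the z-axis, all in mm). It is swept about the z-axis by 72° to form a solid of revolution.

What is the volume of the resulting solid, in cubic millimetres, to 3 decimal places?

Volume = 4131.692 mm³

Profile (r,z), 4 vertices: (1,19.5) (17,1.5) (20,4) (12.5,35.5)
edge 0: (1,19.5)→(17,1.5)  cross = 1·1.5 − 17·19.5 = -330.0000; (r_i+r_j)·cross = 18·-330.0000 = -5940.0000
edge 1: (17,1.5)→(20,4)  cross = 17·4 − 20·1.5 = 38.0000; (r_i+r_j)·cross = 37·38.0000 = 1406.0000
edge 2: (20,4)→(12.5,35.5)  cross = 20·35.5 − 12.5·4 = 660.0000; (r_i+r_j)·cross = 32.5·660.0000 = 21450.0000
edge 3: (12.5,35.5)→(1,19.5)  cross = 12.5·19.5 − 1·35.5 = 208.2500; (r_i+r_j)·cross = 13.5·208.2500 = 2811.3750
Σcross = 576.2500 → A = |Σcross|/2 = 288.1250 mm²
Σ(r_i+r_j)·cross = 19727.3750 → first moment M = |Σ|/6 = 3287.8958
R_c = M/A = 3287.8958/288.1250 = 11.4114 mm
θ = 72° = 1.256637 rad
V = θ·R_c·A = 1.256637·11.4114·288.1250 = 4131.692 mm³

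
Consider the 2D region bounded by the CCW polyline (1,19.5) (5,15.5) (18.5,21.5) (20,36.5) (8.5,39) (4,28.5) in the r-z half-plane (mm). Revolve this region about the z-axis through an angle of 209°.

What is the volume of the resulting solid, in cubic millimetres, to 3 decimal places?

Volume = 11825.511 mm³

Profile (r,z), 6 vertices: (1,19.5) (5,15.5) (18.5,21.5) (20,36.5) (8.5,39) (4,28.5)
edge 0: (1,19.5)→(5,15.5)  cross = 1·15.5 − 5·19.5 = -82.0000; (r_i+r_j)·cross = 6·-82.0000 = -492.0000
edge 1: (5,15.5)→(18.5,21.5)  cross = 5·21.5 − 18.5·15.5 = -179.2500; (r_i+r_j)·cross = 23.5·-179.2500 = -4212.3750
edge 2: (18.5,21.5)→(20,36.5)  cross = 18.5·36.5 − 20·21.5 = 245.2500; (r_i+r_j)·cross = 38.5·245.2500 = 9442.1250
edge 3: (20,36.5)→(8.5,39)  cross = 20·39 − 8.5·36.5 = 469.7500; (r_i+r_j)·cross = 28.5·469.7500 = 13387.8750
edge 4: (8.5,39)→(4,28.5)  cross = 8.5·28.5 − 4·39 = 86.2500; (r_i+r_j)·cross = 12.5·86.2500 = 1078.1250
edge 5: (4,28.5)→(1,19.5)  cross = 4·19.5 − 1·28.5 = 49.5000; (r_i+r_j)·cross = 5·49.5000 = 247.5000
Σcross = 589.5000 → A = |Σcross|/2 = 294.7500 mm²
Σ(r_i+r_j)·cross = 19451.2500 → first moment M = |Σ|/6 = 3241.8750
R_c = M/A = 3241.8750/294.7500 = 10.9987 mm
θ = 209° = 3.647738 rad
V = θ·R_c·A = 3.647738·10.9987·294.7500 = 11825.511 mm³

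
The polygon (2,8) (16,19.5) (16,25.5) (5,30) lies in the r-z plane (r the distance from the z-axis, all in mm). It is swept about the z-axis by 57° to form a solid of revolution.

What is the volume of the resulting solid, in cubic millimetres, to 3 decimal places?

Volume = 1447.903 mm³

Profile (r,z), 4 vertices: (2,8) (16,19.5) (16,25.5) (5,30)
edge 0: (2,8)→(16,19.5)  cross = 2·19.5 − 16·8 = -89.0000; (r_i+r_j)·cross = 18·-89.0000 = -1602.0000
edge 1: (16,19.5)→(16,25.5)  cross = 16·25.5 − 16·19.5 = 96.0000; (r_i+r_j)·cross = 32·96.0000 = 3072.0000
edge 2: (16,25.5)→(5,30)  cross = 16·30 − 5·25.5 = 352.5000; (r_i+r_j)·cross = 21·352.5000 = 7402.5000
edge 3: (5,30)→(2,8)  cross = 5·8 − 2·30 = -20.0000; (r_i+r_j)·cross = 7·-20.0000 = -140.0000
Σcross = 339.5000 → A = |Σcross|/2 = 169.7500 mm²
Σ(r_i+r_j)·cross = 8732.5000 → first moment M = |Σ|/6 = 1455.4167
R_c = M/A = 1455.4167/169.7500 = 8.5739 mm
θ = 57° = 0.994838 rad
V = θ·R_c·A = 0.994838·8.5739·169.7500 = 1447.903 mm³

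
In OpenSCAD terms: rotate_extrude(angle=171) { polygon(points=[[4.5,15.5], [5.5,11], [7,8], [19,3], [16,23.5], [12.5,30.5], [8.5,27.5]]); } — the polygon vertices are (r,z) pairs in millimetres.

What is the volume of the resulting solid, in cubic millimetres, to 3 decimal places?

Volume = 8548.702 mm³

Profile (r,z), 7 vertices: (4.5,15.5) (5.5,11) (7,8) (19,3) (16,23.5) (12.5,30.5) (8.5,27.5)
edge 0: (4.5,15.5)→(5.5,11)  cross = 4.5·11 − 5.5·15.5 = -35.7500; (r_i+r_j)·cross = 10·-35.7500 = -357.5000
edge 1: (5.5,11)→(7,8)  cross = 5.5·8 − 7·11 = -33.0000; (r_i+r_j)·cross = 12.5·-33.0000 = -412.5000
edge 2: (7,8)→(19,3)  cross = 7·3 − 19·8 = -131.0000; (r_i+r_j)·cross = 26·-131.0000 = -3406.0000
edge 3: (19,3)→(16,23.5)  cross = 19·23.5 − 16·3 = 398.5000; (r_i+r_j)·cross = 35·398.5000 = 13947.5000
edge 4: (16,23.5)→(12.5,30.5)  cross = 16·30.5 − 12.5·23.5 = 194.2500; (r_i+r_j)·cross = 28.5·194.2500 = 5536.1250
edge 5: (12.5,30.5)→(8.5,27.5)  cross = 12.5·27.5 − 8.5·30.5 = 84.5000; (r_i+r_j)·cross = 21·84.5000 = 1774.5000
edge 6: (8.5,27.5)→(4.5,15.5)  cross = 8.5·15.5 − 4.5·27.5 = 8.0000; (r_i+r_j)·cross = 13·8.0000 = 104.0000
Σcross = 485.5000 → A = |Σcross|/2 = 242.7500 mm²
Σ(r_i+r_j)·cross = 17186.1250 → first moment M = |Σ|/6 = 2864.3542
R_c = M/A = 2864.3542/242.7500 = 11.7996 mm
θ = 171° = 2.984513 rad
V = θ·R_c·A = 2.984513·11.7996·242.7500 = 8548.702 mm³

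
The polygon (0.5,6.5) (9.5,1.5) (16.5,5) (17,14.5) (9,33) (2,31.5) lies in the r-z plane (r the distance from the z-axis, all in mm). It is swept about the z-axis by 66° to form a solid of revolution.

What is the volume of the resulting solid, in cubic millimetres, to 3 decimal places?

Volume = 3595.422 mm³

Profile (r,z), 6 vertices: (0.5,6.5) (9.5,1.5) (16.5,5) (17,14.5) (9,33) (2,31.5)
edge 0: (0.5,6.5)→(9.5,1.5)  cross = 0.5·1.5 − 9.5·6.5 = -61.0000; (r_i+r_j)·cross = 10·-61.0000 = -610.0000
edge 1: (9.5,1.5)→(16.5,5)  cross = 9.5·5 − 16.5·1.5 = 22.7500; (r_i+r_j)·cross = 26·22.7500 = 591.5000
edge 2: (16.5,5)→(17,14.5)  cross = 16.5·14.5 − 17·5 = 154.2500; (r_i+r_j)·cross = 33.5·154.2500 = 5167.3750
edge 3: (17,14.5)→(9,33)  cross = 17·33 − 9·14.5 = 430.5000; (r_i+r_j)·cross = 26·430.5000 = 11193.0000
edge 4: (9,33)→(2,31.5)  cross = 9·31.5 − 2·33 = 217.5000; (r_i+r_j)·cross = 11·217.5000 = 2392.5000
edge 5: (2,31.5)→(0.5,6.5)  cross = 2·6.5 − 0.5·31.5 = -2.7500; (r_i+r_j)·cross = 2.5·-2.7500 = -6.8750
Σcross = 761.2500 → A = |Σcross|/2 = 380.6250 mm²
Σ(r_i+r_j)·cross = 18727.5000 → first moment M = |Σ|/6 = 3121.2500
R_c = M/A = 3121.2500/380.6250 = 8.2003 mm
θ = 66° = 1.151917 rad
V = θ·R_c·A = 1.151917·8.2003·380.6250 = 3595.422 mm³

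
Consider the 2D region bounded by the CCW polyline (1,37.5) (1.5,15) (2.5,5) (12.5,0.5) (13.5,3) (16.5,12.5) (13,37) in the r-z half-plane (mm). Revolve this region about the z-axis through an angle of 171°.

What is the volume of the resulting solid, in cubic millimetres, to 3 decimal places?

Volume = 11320.320 mm³

Profile (r,z), 7 vertices: (1,37.5) (1.5,15) (2.5,5) (12.5,0.5) (13.5,3) (16.5,12.5) (13,37)
edge 0: (1,37.5)→(1.5,15)  cross = 1·15 − 1.5·37.5 = -41.2500; (r_i+r_j)·cross = 2.5·-41.2500 = -103.1250
edge 1: (1.5,15)→(2.5,5)  cross = 1.5·5 − 2.5·15 = -30.0000; (r_i+r_j)·cross = 4·-30.0000 = -120.0000
edge 2: (2.5,5)→(12.5,0.5)  cross = 2.5·0.5 − 12.5·5 = -61.2500; (r_i+r_j)·cross = 15·-61.2500 = -918.7500
edge 3: (12.5,0.5)→(13.5,3)  cross = 12.5·3 − 13.5·0.5 = 30.7500; (r_i+r_j)·cross = 26·30.7500 = 799.5000
edge 4: (13.5,3)→(16.5,12.5)  cross = 13.5·12.5 − 16.5·3 = 119.2500; (r_i+r_j)·cross = 30·119.2500 = 3577.5000
edge 5: (16.5,12.5)→(13,37)  cross = 16.5·37 − 13·12.5 = 448.0000; (r_i+r_j)·cross = 29.5·448.0000 = 13216.0000
edge 6: (13,37)→(1,37.5)  cross = 13·37.5 − 1·37 = 450.5000; (r_i+r_j)·cross = 14·450.5000 = 6307.0000
Σcross = 916.0000 → A = |Σcross|/2 = 458.0000 mm²
Σ(r_i+r_j)·cross = 22758.1250 → first moment M = |Σ|/6 = 3793.0208
R_c = M/A = 3793.0208/458.0000 = 8.2817 mm
θ = 171° = 2.984513 rad
V = θ·R_c·A = 2.984513·8.2817·458.0000 = 11320.320 mm³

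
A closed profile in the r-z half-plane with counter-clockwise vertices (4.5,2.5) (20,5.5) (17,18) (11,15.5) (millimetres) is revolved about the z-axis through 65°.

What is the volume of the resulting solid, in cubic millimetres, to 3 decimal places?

Profile (r,z), 4 vertices: (4.5,2.5) (20,5.5) (17,18) (11,15.5)
edge 0: (4.5,2.5)→(20,5.5)  cross = 4.5·5.5 − 20·2.5 = -25.2500; (r_i+r_j)·cross = 24.5·-25.2500 = -618.6250
edge 1: (20,5.5)→(17,18)  cross = 20·18 − 17·5.5 = 266.5000; (r_i+r_j)·cross = 37·266.5000 = 9860.5000
edge 2: (17,18)→(11,15.5)  cross = 17·15.5 − 11·18 = 65.5000; (r_i+r_j)·cross = 28·65.5000 = 1834.0000
edge 3: (11,15.5)→(4.5,2.5)  cross = 11·2.5 − 4.5·15.5 = -42.2500; (r_i+r_j)·cross = 15.5·-42.2500 = -654.8750
Σcross = 264.5000 → A = |Σcross|/2 = 132.2500 mm²
Σ(r_i+r_j)·cross = 10421.0000 → first moment M = |Σ|/6 = 1736.8333
R_c = M/A = 1736.8333/132.2500 = 13.1330 mm
θ = 65° = 1.134464 rad
V = θ·R_c·A = 1.134464·13.1330·132.2500 = 1970.375 mm³

Volume = 1970.375 mm³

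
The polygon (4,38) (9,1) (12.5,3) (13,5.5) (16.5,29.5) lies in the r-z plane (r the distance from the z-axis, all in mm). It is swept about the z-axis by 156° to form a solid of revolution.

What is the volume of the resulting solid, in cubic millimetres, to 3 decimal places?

Profile (r,z), 5 vertices: (4,38) (9,1) (12.5,3) (13,5.5) (16.5,29.5)
edge 0: (4,38)→(9,1)  cross = 4·1 − 9·38 = -338.0000; (r_i+r_j)·cross = 13·-338.0000 = -4394.0000
edge 1: (9,1)→(12.5,3)  cross = 9·3 − 12.5·1 = 14.5000; (r_i+r_j)·cross = 21.5·14.5000 = 311.7500
edge 2: (12.5,3)→(13,5.5)  cross = 12.5·5.5 − 13·3 = 29.7500; (r_i+r_j)·cross = 25.5·29.7500 = 758.6250
edge 3: (13,5.5)→(16.5,29.5)  cross = 13·29.5 − 16.5·5.5 = 292.7500; (r_i+r_j)·cross = 29.5·292.7500 = 8636.1250
edge 4: (16.5,29.5)→(4,38)  cross = 16.5·38 − 4·29.5 = 509.0000; (r_i+r_j)·cross = 20.5·509.0000 = 10434.5000
Σcross = 508.0000 → A = |Σcross|/2 = 254.0000 mm²
Σ(r_i+r_j)·cross = 15747.0000 → first moment M = |Σ|/6 = 2624.5000
R_c = M/A = 2624.5000/254.0000 = 10.3327 mm
θ = 156° = 2.722714 rad
V = θ·R_c·A = 2.722714·10.3327·254.0000 = 7145.762 mm³

Volume = 7145.762 mm³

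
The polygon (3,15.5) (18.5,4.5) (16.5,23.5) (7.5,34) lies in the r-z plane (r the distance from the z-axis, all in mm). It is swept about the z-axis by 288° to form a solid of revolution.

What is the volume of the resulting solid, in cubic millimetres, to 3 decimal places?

Volume = 13509.896 mm³

Profile (r,z), 4 vertices: (3,15.5) (18.5,4.5) (16.5,23.5) (7.5,34)
edge 0: (3,15.5)→(18.5,4.5)  cross = 3·4.5 − 18.5·15.5 = -273.2500; (r_i+r_j)·cross = 21.5·-273.2500 = -5874.8750
edge 1: (18.5,4.5)→(16.5,23.5)  cross = 18.5·23.5 − 16.5·4.5 = 360.5000; (r_i+r_j)·cross = 35·360.5000 = 12617.5000
edge 2: (16.5,23.5)→(7.5,34)  cross = 16.5·34 − 7.5·23.5 = 384.7500; (r_i+r_j)·cross = 24·384.7500 = 9234.0000
edge 3: (7.5,34)→(3,15.5)  cross = 7.5·15.5 − 3·34 = 14.2500; (r_i+r_j)·cross = 10.5·14.2500 = 149.6250
Σcross = 486.2500 → A = |Σcross|/2 = 243.1250 mm²
Σ(r_i+r_j)·cross = 16126.2500 → first moment M = |Σ|/6 = 2687.7083
R_c = M/A = 2687.7083/243.1250 = 11.0548 mm
θ = 288° = 5.026548 rad
V = θ·R_c·A = 5.026548·11.0548·243.1250 = 13509.896 mm³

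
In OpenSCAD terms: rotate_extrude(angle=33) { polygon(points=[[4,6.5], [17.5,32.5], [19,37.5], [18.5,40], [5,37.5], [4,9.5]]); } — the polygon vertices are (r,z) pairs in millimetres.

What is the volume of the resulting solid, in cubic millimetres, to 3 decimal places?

Volume = 1423.842 mm³

Profile (r,z), 6 vertices: (4,6.5) (17.5,32.5) (19,37.5) (18.5,40) (5,37.5) (4,9.5)
edge 0: (4,6.5)→(17.5,32.5)  cross = 4·32.5 − 17.5·6.5 = 16.2500; (r_i+r_j)·cross = 21.5·16.2500 = 349.3750
edge 1: (17.5,32.5)→(19,37.5)  cross = 17.5·37.5 − 19·32.5 = 38.7500; (r_i+r_j)·cross = 36.5·38.7500 = 1414.3750
edge 2: (19,37.5)→(18.5,40)  cross = 19·40 − 18.5·37.5 = 66.2500; (r_i+r_j)·cross = 37.5·66.2500 = 2484.3750
edge 3: (18.5,40)→(5,37.5)  cross = 18.5·37.5 − 5·40 = 493.7500; (r_i+r_j)·cross = 23.5·493.7500 = 11603.1250
edge 4: (5,37.5)→(4,9.5)  cross = 5·9.5 − 4·37.5 = -102.5000; (r_i+r_j)·cross = 9·-102.5000 = -922.5000
edge 5: (4,9.5)→(4,6.5)  cross = 4·6.5 − 4·9.5 = -12.0000; (r_i+r_j)·cross = 8·-12.0000 = -96.0000
Σcross = 500.5000 → A = |Σcross|/2 = 250.2500 mm²
Σ(r_i+r_j)·cross = 14832.7500 → first moment M = |Σ|/6 = 2472.1250
R_c = M/A = 2472.1250/250.2500 = 9.8786 mm
θ = 33° = 0.575959 rad
V = θ·R_c·A = 0.575959·9.8786·250.2500 = 1423.842 mm³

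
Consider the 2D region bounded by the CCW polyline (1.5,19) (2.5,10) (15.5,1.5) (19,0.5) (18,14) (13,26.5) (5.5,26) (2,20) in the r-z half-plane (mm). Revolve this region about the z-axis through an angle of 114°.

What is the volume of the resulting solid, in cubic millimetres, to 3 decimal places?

Profile (r,z), 8 vertices: (1.5,19) (2.5,10) (15.5,1.5) (19,0.5) (18,14) (13,26.5) (5.5,26) (2,20)
edge 0: (1.5,19)→(2.5,10)  cross = 1.5·10 − 2.5·19 = -32.5000; (r_i+r_j)·cross = 4·-32.5000 = -130.0000
edge 1: (2.5,10)→(15.5,1.5)  cross = 2.5·1.5 − 15.5·10 = -151.2500; (r_i+r_j)·cross = 18·-151.2500 = -2722.5000
edge 2: (15.5,1.5)→(19,0.5)  cross = 15.5·0.5 − 19·1.5 = -20.7500; (r_i+r_j)·cross = 34.5·-20.7500 = -715.8750
edge 3: (19,0.5)→(18,14)  cross = 19·14 − 18·0.5 = 257.0000; (r_i+r_j)·cross = 37·257.0000 = 9509.0000
edge 4: (18,14)→(13,26.5)  cross = 18·26.5 − 13·14 = 295.0000; (r_i+r_j)·cross = 31·295.0000 = 9145.0000
edge 5: (13,26.5)→(5.5,26)  cross = 13·26 − 5.5·26.5 = 192.2500; (r_i+r_j)·cross = 18.5·192.2500 = 3556.6250
edge 6: (5.5,26)→(2,20)  cross = 5.5·20 − 2·26 = 58.0000; (r_i+r_j)·cross = 7.5·58.0000 = 435.0000
edge 7: (2,20)→(1.5,19)  cross = 2·19 − 1.5·20 = 8.0000; (r_i+r_j)·cross = 3.5·8.0000 = 28.0000
Σcross = 605.7500 → A = |Σcross|/2 = 302.8750 mm²
Σ(r_i+r_j)·cross = 19105.2500 → first moment M = |Σ|/6 = 3184.2083
R_c = M/A = 3184.2083/302.8750 = 10.5133 mm
θ = 114° = 1.989675 rad
V = θ·R_c·A = 1.989675·10.5133·302.8750 = 6335.541 mm³

Volume = 6335.541 mm³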